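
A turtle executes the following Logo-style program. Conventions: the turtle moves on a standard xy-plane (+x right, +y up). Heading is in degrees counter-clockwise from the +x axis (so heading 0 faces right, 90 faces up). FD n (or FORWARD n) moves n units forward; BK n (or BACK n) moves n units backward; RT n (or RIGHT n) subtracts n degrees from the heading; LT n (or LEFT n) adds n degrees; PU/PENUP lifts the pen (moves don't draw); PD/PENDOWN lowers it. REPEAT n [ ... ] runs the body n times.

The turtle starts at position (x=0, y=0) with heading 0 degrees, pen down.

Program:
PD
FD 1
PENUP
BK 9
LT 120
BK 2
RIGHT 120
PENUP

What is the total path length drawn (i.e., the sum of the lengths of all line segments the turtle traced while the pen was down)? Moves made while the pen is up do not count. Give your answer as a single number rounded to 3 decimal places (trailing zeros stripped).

Executing turtle program step by step:
Start: pos=(0,0), heading=0, pen down
PD: pen down
FD 1: (0,0) -> (1,0) [heading=0, draw]
PU: pen up
BK 9: (1,0) -> (-8,0) [heading=0, move]
LT 120: heading 0 -> 120
BK 2: (-8,0) -> (-7,-1.732) [heading=120, move]
RT 120: heading 120 -> 0
PU: pen up
Final: pos=(-7,-1.732), heading=0, 1 segment(s) drawn

Segment lengths:
  seg 1: (0,0) -> (1,0), length = 1
Total = 1

Answer: 1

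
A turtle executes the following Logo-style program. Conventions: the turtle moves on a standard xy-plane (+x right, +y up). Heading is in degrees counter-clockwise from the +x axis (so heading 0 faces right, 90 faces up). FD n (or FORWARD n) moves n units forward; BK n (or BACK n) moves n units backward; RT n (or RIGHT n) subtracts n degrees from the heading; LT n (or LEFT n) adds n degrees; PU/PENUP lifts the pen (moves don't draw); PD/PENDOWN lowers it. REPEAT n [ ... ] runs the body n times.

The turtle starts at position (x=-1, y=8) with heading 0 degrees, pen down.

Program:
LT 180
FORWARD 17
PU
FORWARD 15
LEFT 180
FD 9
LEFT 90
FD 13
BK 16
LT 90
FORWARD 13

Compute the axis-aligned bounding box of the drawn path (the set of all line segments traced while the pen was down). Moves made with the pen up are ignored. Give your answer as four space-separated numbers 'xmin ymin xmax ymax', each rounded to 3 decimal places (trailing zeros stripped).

Answer: -18 8 -1 8

Derivation:
Executing turtle program step by step:
Start: pos=(-1,8), heading=0, pen down
LT 180: heading 0 -> 180
FD 17: (-1,8) -> (-18,8) [heading=180, draw]
PU: pen up
FD 15: (-18,8) -> (-33,8) [heading=180, move]
LT 180: heading 180 -> 0
FD 9: (-33,8) -> (-24,8) [heading=0, move]
LT 90: heading 0 -> 90
FD 13: (-24,8) -> (-24,21) [heading=90, move]
BK 16: (-24,21) -> (-24,5) [heading=90, move]
LT 90: heading 90 -> 180
FD 13: (-24,5) -> (-37,5) [heading=180, move]
Final: pos=(-37,5), heading=180, 1 segment(s) drawn

Segment endpoints: x in {-18, -1}, y in {8, 8}
xmin=-18, ymin=8, xmax=-1, ymax=8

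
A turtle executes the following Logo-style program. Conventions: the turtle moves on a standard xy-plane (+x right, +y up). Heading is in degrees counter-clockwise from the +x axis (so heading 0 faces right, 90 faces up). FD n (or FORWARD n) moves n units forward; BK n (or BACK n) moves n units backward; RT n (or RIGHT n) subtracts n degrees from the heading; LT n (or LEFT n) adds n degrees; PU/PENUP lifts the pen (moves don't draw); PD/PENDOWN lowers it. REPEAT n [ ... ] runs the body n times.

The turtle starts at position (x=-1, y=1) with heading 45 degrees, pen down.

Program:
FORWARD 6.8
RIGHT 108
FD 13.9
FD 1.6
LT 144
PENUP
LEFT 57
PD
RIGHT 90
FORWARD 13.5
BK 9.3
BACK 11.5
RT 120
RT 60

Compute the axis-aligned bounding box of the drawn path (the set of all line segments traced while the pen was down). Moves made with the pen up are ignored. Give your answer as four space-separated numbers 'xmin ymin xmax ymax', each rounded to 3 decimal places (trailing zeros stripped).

Answer: -1 -13.427 19.878 5.808

Derivation:
Executing turtle program step by step:
Start: pos=(-1,1), heading=45, pen down
FD 6.8: (-1,1) -> (3.808,5.808) [heading=45, draw]
RT 108: heading 45 -> 297
FD 13.9: (3.808,5.808) -> (10.119,-6.577) [heading=297, draw]
FD 1.6: (10.119,-6.577) -> (10.845,-8.002) [heading=297, draw]
LT 144: heading 297 -> 81
PU: pen up
LT 57: heading 81 -> 138
PD: pen down
RT 90: heading 138 -> 48
FD 13.5: (10.845,-8.002) -> (19.878,2.03) [heading=48, draw]
BK 9.3: (19.878,2.03) -> (13.656,-4.881) [heading=48, draw]
BK 11.5: (13.656,-4.881) -> (5.961,-13.427) [heading=48, draw]
RT 120: heading 48 -> 288
RT 60: heading 288 -> 228
Final: pos=(5.961,-13.427), heading=228, 6 segment(s) drawn

Segment endpoints: x in {-1, 3.808, 5.961, 10.119, 10.845, 13.656, 19.878}, y in {-13.427, -8.002, -6.577, -4.881, 1, 2.03, 5.808}
xmin=-1, ymin=-13.427, xmax=19.878, ymax=5.808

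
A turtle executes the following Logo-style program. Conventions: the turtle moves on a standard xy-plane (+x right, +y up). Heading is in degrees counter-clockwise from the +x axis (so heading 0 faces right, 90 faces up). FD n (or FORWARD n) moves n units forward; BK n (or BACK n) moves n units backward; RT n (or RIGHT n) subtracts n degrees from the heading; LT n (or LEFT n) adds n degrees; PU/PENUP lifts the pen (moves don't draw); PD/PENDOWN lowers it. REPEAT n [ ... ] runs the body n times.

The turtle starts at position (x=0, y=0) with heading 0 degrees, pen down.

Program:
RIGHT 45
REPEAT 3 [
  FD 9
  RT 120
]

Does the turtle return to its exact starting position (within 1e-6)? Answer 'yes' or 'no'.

Executing turtle program step by step:
Start: pos=(0,0), heading=0, pen down
RT 45: heading 0 -> 315
REPEAT 3 [
  -- iteration 1/3 --
  FD 9: (0,0) -> (6.364,-6.364) [heading=315, draw]
  RT 120: heading 315 -> 195
  -- iteration 2/3 --
  FD 9: (6.364,-6.364) -> (-2.329,-8.693) [heading=195, draw]
  RT 120: heading 195 -> 75
  -- iteration 3/3 --
  FD 9: (-2.329,-8.693) -> (0,0) [heading=75, draw]
  RT 120: heading 75 -> 315
]
Final: pos=(0,0), heading=315, 3 segment(s) drawn

Start position: (0, 0)
Final position: (0, 0)
Distance = 0; < 1e-6 -> CLOSED

Answer: yes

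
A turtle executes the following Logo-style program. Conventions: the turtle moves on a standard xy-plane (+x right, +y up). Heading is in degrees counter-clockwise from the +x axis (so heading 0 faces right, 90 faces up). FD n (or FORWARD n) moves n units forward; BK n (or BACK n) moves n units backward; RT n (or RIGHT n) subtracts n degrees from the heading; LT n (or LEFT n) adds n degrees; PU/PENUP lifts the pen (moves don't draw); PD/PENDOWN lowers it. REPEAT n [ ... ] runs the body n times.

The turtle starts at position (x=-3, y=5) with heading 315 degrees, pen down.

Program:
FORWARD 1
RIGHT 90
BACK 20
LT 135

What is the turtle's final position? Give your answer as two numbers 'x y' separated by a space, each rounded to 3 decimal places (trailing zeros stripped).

Answer: 11.849 18.435

Derivation:
Executing turtle program step by step:
Start: pos=(-3,5), heading=315, pen down
FD 1: (-3,5) -> (-2.293,4.293) [heading=315, draw]
RT 90: heading 315 -> 225
BK 20: (-2.293,4.293) -> (11.849,18.435) [heading=225, draw]
LT 135: heading 225 -> 0
Final: pos=(11.849,18.435), heading=0, 2 segment(s) drawn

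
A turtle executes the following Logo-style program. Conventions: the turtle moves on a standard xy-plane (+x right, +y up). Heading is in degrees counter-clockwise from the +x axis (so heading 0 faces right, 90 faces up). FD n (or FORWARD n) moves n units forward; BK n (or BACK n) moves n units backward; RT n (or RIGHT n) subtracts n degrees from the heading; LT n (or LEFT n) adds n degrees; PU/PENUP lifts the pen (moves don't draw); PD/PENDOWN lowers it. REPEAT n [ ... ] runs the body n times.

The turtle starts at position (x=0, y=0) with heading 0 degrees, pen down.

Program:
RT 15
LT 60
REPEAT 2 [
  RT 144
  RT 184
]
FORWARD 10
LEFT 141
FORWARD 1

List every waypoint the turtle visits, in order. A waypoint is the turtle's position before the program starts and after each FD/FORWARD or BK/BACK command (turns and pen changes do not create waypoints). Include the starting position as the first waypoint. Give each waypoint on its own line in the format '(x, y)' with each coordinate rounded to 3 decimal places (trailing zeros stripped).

Executing turtle program step by step:
Start: pos=(0,0), heading=0, pen down
RT 15: heading 0 -> 345
LT 60: heading 345 -> 45
REPEAT 2 [
  -- iteration 1/2 --
  RT 144: heading 45 -> 261
  RT 184: heading 261 -> 77
  -- iteration 2/2 --
  RT 144: heading 77 -> 293
  RT 184: heading 293 -> 109
]
FD 10: (0,0) -> (-3.256,9.455) [heading=109, draw]
LT 141: heading 109 -> 250
FD 1: (-3.256,9.455) -> (-3.598,8.515) [heading=250, draw]
Final: pos=(-3.598,8.515), heading=250, 2 segment(s) drawn
Waypoints (3 total):
(0, 0)
(-3.256, 9.455)
(-3.598, 8.515)

Answer: (0, 0)
(-3.256, 9.455)
(-3.598, 8.515)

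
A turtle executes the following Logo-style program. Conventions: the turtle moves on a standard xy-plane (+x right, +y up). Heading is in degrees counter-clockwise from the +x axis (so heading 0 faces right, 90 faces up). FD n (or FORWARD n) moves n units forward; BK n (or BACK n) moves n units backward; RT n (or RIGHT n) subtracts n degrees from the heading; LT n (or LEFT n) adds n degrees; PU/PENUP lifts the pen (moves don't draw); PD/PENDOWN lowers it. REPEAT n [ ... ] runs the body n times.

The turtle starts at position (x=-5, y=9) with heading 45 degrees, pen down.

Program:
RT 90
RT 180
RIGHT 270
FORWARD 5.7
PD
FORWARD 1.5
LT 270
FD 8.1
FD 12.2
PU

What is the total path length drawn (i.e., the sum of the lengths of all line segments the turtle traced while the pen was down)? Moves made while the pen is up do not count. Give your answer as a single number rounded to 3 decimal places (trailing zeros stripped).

Answer: 27.5

Derivation:
Executing turtle program step by step:
Start: pos=(-5,9), heading=45, pen down
RT 90: heading 45 -> 315
RT 180: heading 315 -> 135
RT 270: heading 135 -> 225
FD 5.7: (-5,9) -> (-9.031,4.969) [heading=225, draw]
PD: pen down
FD 1.5: (-9.031,4.969) -> (-10.091,3.909) [heading=225, draw]
LT 270: heading 225 -> 135
FD 8.1: (-10.091,3.909) -> (-15.819,9.636) [heading=135, draw]
FD 12.2: (-15.819,9.636) -> (-24.445,18.263) [heading=135, draw]
PU: pen up
Final: pos=(-24.445,18.263), heading=135, 4 segment(s) drawn

Segment lengths:
  seg 1: (-5,9) -> (-9.031,4.969), length = 5.7
  seg 2: (-9.031,4.969) -> (-10.091,3.909), length = 1.5
  seg 3: (-10.091,3.909) -> (-15.819,9.636), length = 8.1
  seg 4: (-15.819,9.636) -> (-24.445,18.263), length = 12.2
Total = 27.5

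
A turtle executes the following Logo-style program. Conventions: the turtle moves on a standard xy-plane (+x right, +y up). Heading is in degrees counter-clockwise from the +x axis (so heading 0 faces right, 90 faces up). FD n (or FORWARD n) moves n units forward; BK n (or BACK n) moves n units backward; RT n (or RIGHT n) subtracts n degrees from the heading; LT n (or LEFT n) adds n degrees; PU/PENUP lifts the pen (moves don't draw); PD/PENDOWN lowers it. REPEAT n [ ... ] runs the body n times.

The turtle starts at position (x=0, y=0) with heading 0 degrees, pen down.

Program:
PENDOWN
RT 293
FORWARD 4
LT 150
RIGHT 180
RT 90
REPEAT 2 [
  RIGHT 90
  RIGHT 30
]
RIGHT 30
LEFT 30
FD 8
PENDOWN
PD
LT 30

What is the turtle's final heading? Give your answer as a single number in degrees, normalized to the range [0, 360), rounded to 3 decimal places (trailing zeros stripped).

Executing turtle program step by step:
Start: pos=(0,0), heading=0, pen down
PD: pen down
RT 293: heading 0 -> 67
FD 4: (0,0) -> (1.563,3.682) [heading=67, draw]
LT 150: heading 67 -> 217
RT 180: heading 217 -> 37
RT 90: heading 37 -> 307
REPEAT 2 [
  -- iteration 1/2 --
  RT 90: heading 307 -> 217
  RT 30: heading 217 -> 187
  -- iteration 2/2 --
  RT 90: heading 187 -> 97
  RT 30: heading 97 -> 67
]
RT 30: heading 67 -> 37
LT 30: heading 37 -> 67
FD 8: (1.563,3.682) -> (4.689,11.046) [heading=67, draw]
PD: pen down
PD: pen down
LT 30: heading 67 -> 97
Final: pos=(4.689,11.046), heading=97, 2 segment(s) drawn

Answer: 97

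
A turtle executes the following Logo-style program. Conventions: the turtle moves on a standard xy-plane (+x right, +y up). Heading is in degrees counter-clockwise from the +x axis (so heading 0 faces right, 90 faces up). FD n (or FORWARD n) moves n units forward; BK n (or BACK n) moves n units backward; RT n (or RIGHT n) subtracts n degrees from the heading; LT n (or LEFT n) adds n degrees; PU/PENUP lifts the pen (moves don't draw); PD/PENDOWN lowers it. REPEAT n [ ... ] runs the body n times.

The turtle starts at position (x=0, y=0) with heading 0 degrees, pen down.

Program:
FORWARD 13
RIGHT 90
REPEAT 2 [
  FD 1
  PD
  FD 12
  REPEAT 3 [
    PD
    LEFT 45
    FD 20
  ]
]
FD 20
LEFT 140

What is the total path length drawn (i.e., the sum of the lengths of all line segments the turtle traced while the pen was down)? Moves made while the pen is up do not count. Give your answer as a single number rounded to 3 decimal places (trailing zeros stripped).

Executing turtle program step by step:
Start: pos=(0,0), heading=0, pen down
FD 13: (0,0) -> (13,0) [heading=0, draw]
RT 90: heading 0 -> 270
REPEAT 2 [
  -- iteration 1/2 --
  FD 1: (13,0) -> (13,-1) [heading=270, draw]
  PD: pen down
  FD 12: (13,-1) -> (13,-13) [heading=270, draw]
  REPEAT 3 [
    -- iteration 1/3 --
    PD: pen down
    LT 45: heading 270 -> 315
    FD 20: (13,-13) -> (27.142,-27.142) [heading=315, draw]
    -- iteration 2/3 --
    PD: pen down
    LT 45: heading 315 -> 0
    FD 20: (27.142,-27.142) -> (47.142,-27.142) [heading=0, draw]
    -- iteration 3/3 --
    PD: pen down
    LT 45: heading 0 -> 45
    FD 20: (47.142,-27.142) -> (61.284,-13) [heading=45, draw]
  ]
  -- iteration 2/2 --
  FD 1: (61.284,-13) -> (61.991,-12.293) [heading=45, draw]
  PD: pen down
  FD 12: (61.991,-12.293) -> (70.477,-3.808) [heading=45, draw]
  REPEAT 3 [
    -- iteration 1/3 --
    PD: pen down
    LT 45: heading 45 -> 90
    FD 20: (70.477,-3.808) -> (70.477,16.192) [heading=90, draw]
    -- iteration 2/3 --
    PD: pen down
    LT 45: heading 90 -> 135
    FD 20: (70.477,16.192) -> (56.335,30.335) [heading=135, draw]
    -- iteration 3/3 --
    PD: pen down
    LT 45: heading 135 -> 180
    FD 20: (56.335,30.335) -> (36.335,30.335) [heading=180, draw]
  ]
]
FD 20: (36.335,30.335) -> (16.335,30.335) [heading=180, draw]
LT 140: heading 180 -> 320
Final: pos=(16.335,30.335), heading=320, 12 segment(s) drawn

Segment lengths:
  seg 1: (0,0) -> (13,0), length = 13
  seg 2: (13,0) -> (13,-1), length = 1
  seg 3: (13,-1) -> (13,-13), length = 12
  seg 4: (13,-13) -> (27.142,-27.142), length = 20
  seg 5: (27.142,-27.142) -> (47.142,-27.142), length = 20
  seg 6: (47.142,-27.142) -> (61.284,-13), length = 20
  seg 7: (61.284,-13) -> (61.991,-12.293), length = 1
  seg 8: (61.991,-12.293) -> (70.477,-3.808), length = 12
  seg 9: (70.477,-3.808) -> (70.477,16.192), length = 20
  seg 10: (70.477,16.192) -> (56.335,30.335), length = 20
  seg 11: (56.335,30.335) -> (36.335,30.335), length = 20
  seg 12: (36.335,30.335) -> (16.335,30.335), length = 20
Total = 179

Answer: 179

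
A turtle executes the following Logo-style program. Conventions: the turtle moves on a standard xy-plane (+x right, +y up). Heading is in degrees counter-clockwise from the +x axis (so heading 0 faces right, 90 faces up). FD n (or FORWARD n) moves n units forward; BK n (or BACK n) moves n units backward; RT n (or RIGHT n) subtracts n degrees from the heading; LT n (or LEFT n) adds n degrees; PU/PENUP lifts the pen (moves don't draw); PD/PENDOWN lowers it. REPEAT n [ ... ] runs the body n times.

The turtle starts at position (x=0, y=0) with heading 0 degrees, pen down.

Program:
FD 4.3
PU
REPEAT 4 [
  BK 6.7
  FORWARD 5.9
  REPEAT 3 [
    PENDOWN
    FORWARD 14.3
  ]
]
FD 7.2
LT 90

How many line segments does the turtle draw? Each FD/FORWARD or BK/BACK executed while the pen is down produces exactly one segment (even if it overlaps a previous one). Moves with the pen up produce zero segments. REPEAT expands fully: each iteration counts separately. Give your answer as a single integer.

Executing turtle program step by step:
Start: pos=(0,0), heading=0, pen down
FD 4.3: (0,0) -> (4.3,0) [heading=0, draw]
PU: pen up
REPEAT 4 [
  -- iteration 1/4 --
  BK 6.7: (4.3,0) -> (-2.4,0) [heading=0, move]
  FD 5.9: (-2.4,0) -> (3.5,0) [heading=0, move]
  REPEAT 3 [
    -- iteration 1/3 --
    PD: pen down
    FD 14.3: (3.5,0) -> (17.8,0) [heading=0, draw]
    -- iteration 2/3 --
    PD: pen down
    FD 14.3: (17.8,0) -> (32.1,0) [heading=0, draw]
    -- iteration 3/3 --
    PD: pen down
    FD 14.3: (32.1,0) -> (46.4,0) [heading=0, draw]
  ]
  -- iteration 2/4 --
  BK 6.7: (46.4,0) -> (39.7,0) [heading=0, draw]
  FD 5.9: (39.7,0) -> (45.6,0) [heading=0, draw]
  REPEAT 3 [
    -- iteration 1/3 --
    PD: pen down
    FD 14.3: (45.6,0) -> (59.9,0) [heading=0, draw]
    -- iteration 2/3 --
    PD: pen down
    FD 14.3: (59.9,0) -> (74.2,0) [heading=0, draw]
    -- iteration 3/3 --
    PD: pen down
    FD 14.3: (74.2,0) -> (88.5,0) [heading=0, draw]
  ]
  -- iteration 3/4 --
  BK 6.7: (88.5,0) -> (81.8,0) [heading=0, draw]
  FD 5.9: (81.8,0) -> (87.7,0) [heading=0, draw]
  REPEAT 3 [
    -- iteration 1/3 --
    PD: pen down
    FD 14.3: (87.7,0) -> (102,0) [heading=0, draw]
    -- iteration 2/3 --
    PD: pen down
    FD 14.3: (102,0) -> (116.3,0) [heading=0, draw]
    -- iteration 3/3 --
    PD: pen down
    FD 14.3: (116.3,0) -> (130.6,0) [heading=0, draw]
  ]
  -- iteration 4/4 --
  BK 6.7: (130.6,0) -> (123.9,0) [heading=0, draw]
  FD 5.9: (123.9,0) -> (129.8,0) [heading=0, draw]
  REPEAT 3 [
    -- iteration 1/3 --
    PD: pen down
    FD 14.3: (129.8,0) -> (144.1,0) [heading=0, draw]
    -- iteration 2/3 --
    PD: pen down
    FD 14.3: (144.1,0) -> (158.4,0) [heading=0, draw]
    -- iteration 3/3 --
    PD: pen down
    FD 14.3: (158.4,0) -> (172.7,0) [heading=0, draw]
  ]
]
FD 7.2: (172.7,0) -> (179.9,0) [heading=0, draw]
LT 90: heading 0 -> 90
Final: pos=(179.9,0), heading=90, 20 segment(s) drawn
Segments drawn: 20

Answer: 20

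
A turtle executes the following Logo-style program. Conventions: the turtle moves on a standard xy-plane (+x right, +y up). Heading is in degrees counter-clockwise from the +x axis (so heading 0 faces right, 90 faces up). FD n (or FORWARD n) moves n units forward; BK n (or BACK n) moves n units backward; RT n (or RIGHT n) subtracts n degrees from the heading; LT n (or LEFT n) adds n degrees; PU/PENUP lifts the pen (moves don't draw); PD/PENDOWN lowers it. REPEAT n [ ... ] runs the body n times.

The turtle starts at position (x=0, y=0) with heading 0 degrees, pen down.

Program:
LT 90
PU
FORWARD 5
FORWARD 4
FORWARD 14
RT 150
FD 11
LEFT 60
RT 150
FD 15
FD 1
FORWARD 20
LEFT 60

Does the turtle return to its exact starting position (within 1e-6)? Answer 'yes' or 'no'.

Answer: no

Derivation:
Executing turtle program step by step:
Start: pos=(0,0), heading=0, pen down
LT 90: heading 0 -> 90
PU: pen up
FD 5: (0,0) -> (0,5) [heading=90, move]
FD 4: (0,5) -> (0,9) [heading=90, move]
FD 14: (0,9) -> (0,23) [heading=90, move]
RT 150: heading 90 -> 300
FD 11: (0,23) -> (5.5,13.474) [heading=300, move]
LT 60: heading 300 -> 0
RT 150: heading 0 -> 210
FD 15: (5.5,13.474) -> (-7.49,5.974) [heading=210, move]
FD 1: (-7.49,5.974) -> (-8.356,5.474) [heading=210, move]
FD 20: (-8.356,5.474) -> (-25.677,-4.526) [heading=210, move]
LT 60: heading 210 -> 270
Final: pos=(-25.677,-4.526), heading=270, 0 segment(s) drawn

Start position: (0, 0)
Final position: (-25.677, -4.526)
Distance = 26.073; >= 1e-6 -> NOT closed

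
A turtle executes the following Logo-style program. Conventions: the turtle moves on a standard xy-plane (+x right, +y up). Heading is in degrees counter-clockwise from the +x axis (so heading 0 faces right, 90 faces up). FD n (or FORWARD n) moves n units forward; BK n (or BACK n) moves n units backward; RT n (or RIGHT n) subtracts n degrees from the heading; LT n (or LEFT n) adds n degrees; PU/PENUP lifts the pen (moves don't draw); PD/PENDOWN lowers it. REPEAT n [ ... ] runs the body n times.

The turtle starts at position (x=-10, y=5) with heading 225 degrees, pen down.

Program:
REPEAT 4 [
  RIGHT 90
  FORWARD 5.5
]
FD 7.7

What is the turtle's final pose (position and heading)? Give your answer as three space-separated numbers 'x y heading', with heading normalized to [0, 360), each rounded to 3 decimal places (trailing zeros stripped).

Executing turtle program step by step:
Start: pos=(-10,5), heading=225, pen down
REPEAT 4 [
  -- iteration 1/4 --
  RT 90: heading 225 -> 135
  FD 5.5: (-10,5) -> (-13.889,8.889) [heading=135, draw]
  -- iteration 2/4 --
  RT 90: heading 135 -> 45
  FD 5.5: (-13.889,8.889) -> (-10,12.778) [heading=45, draw]
  -- iteration 3/4 --
  RT 90: heading 45 -> 315
  FD 5.5: (-10,12.778) -> (-6.111,8.889) [heading=315, draw]
  -- iteration 4/4 --
  RT 90: heading 315 -> 225
  FD 5.5: (-6.111,8.889) -> (-10,5) [heading=225, draw]
]
FD 7.7: (-10,5) -> (-15.445,-0.445) [heading=225, draw]
Final: pos=(-15.445,-0.445), heading=225, 5 segment(s) drawn

Answer: -15.445 -0.445 225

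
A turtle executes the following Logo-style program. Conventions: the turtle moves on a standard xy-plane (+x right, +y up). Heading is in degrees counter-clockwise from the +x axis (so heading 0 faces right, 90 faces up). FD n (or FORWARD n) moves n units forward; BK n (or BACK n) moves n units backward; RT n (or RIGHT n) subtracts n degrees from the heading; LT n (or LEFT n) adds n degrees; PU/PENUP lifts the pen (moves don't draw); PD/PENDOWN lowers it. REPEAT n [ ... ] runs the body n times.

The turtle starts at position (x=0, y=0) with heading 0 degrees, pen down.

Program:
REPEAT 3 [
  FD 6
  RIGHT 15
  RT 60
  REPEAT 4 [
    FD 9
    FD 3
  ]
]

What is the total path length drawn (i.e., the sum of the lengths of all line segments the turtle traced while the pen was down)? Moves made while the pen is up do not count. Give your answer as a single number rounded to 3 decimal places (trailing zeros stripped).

Executing turtle program step by step:
Start: pos=(0,0), heading=0, pen down
REPEAT 3 [
  -- iteration 1/3 --
  FD 6: (0,0) -> (6,0) [heading=0, draw]
  RT 15: heading 0 -> 345
  RT 60: heading 345 -> 285
  REPEAT 4 [
    -- iteration 1/4 --
    FD 9: (6,0) -> (8.329,-8.693) [heading=285, draw]
    FD 3: (8.329,-8.693) -> (9.106,-11.591) [heading=285, draw]
    -- iteration 2/4 --
    FD 9: (9.106,-11.591) -> (11.435,-20.284) [heading=285, draw]
    FD 3: (11.435,-20.284) -> (12.212,-23.182) [heading=285, draw]
    -- iteration 3/4 --
    FD 9: (12.212,-23.182) -> (14.541,-31.876) [heading=285, draw]
    FD 3: (14.541,-31.876) -> (15.317,-34.773) [heading=285, draw]
    -- iteration 4/4 --
    FD 9: (15.317,-34.773) -> (17.647,-43.467) [heading=285, draw]
    FD 3: (17.647,-43.467) -> (18.423,-46.364) [heading=285, draw]
  ]
  -- iteration 2/3 --
  FD 6: (18.423,-46.364) -> (19.976,-52.16) [heading=285, draw]
  RT 15: heading 285 -> 270
  RT 60: heading 270 -> 210
  REPEAT 4 [
    -- iteration 1/4 --
    FD 9: (19.976,-52.16) -> (12.182,-56.66) [heading=210, draw]
    FD 3: (12.182,-56.66) -> (9.584,-58.16) [heading=210, draw]
    -- iteration 2/4 --
    FD 9: (9.584,-58.16) -> (1.79,-62.66) [heading=210, draw]
    FD 3: (1.79,-62.66) -> (-0.808,-64.16) [heading=210, draw]
    -- iteration 3/4 --
    FD 9: (-0.808,-64.16) -> (-8.603,-68.66) [heading=210, draw]
    FD 3: (-8.603,-68.66) -> (-11.201,-70.16) [heading=210, draw]
    -- iteration 4/4 --
    FD 9: (-11.201,-70.16) -> (-18.995,-74.66) [heading=210, draw]
    FD 3: (-18.995,-74.66) -> (-21.593,-76.16) [heading=210, draw]
  ]
  -- iteration 3/3 --
  FD 6: (-21.593,-76.16) -> (-26.789,-79.16) [heading=210, draw]
  RT 15: heading 210 -> 195
  RT 60: heading 195 -> 135
  REPEAT 4 [
    -- iteration 1/4 --
    FD 9: (-26.789,-79.16) -> (-33.153,-72.796) [heading=135, draw]
    FD 3: (-33.153,-72.796) -> (-35.274,-70.675) [heading=135, draw]
    -- iteration 2/4 --
    FD 9: (-35.274,-70.675) -> (-41.638,-64.311) [heading=135, draw]
    FD 3: (-41.638,-64.311) -> (-43.76,-62.189) [heading=135, draw]
    -- iteration 3/4 --
    FD 9: (-43.76,-62.189) -> (-50.124,-55.825) [heading=135, draw]
    FD 3: (-50.124,-55.825) -> (-52.245,-53.704) [heading=135, draw]
    -- iteration 4/4 --
    FD 9: (-52.245,-53.704) -> (-58.609,-47.34) [heading=135, draw]
    FD 3: (-58.609,-47.34) -> (-60.73,-45.219) [heading=135, draw]
  ]
]
Final: pos=(-60.73,-45.219), heading=135, 27 segment(s) drawn

Segment lengths:
  seg 1: (0,0) -> (6,0), length = 6
  seg 2: (6,0) -> (8.329,-8.693), length = 9
  seg 3: (8.329,-8.693) -> (9.106,-11.591), length = 3
  seg 4: (9.106,-11.591) -> (11.435,-20.284), length = 9
  seg 5: (11.435,-20.284) -> (12.212,-23.182), length = 3
  seg 6: (12.212,-23.182) -> (14.541,-31.876), length = 9
  seg 7: (14.541,-31.876) -> (15.317,-34.773), length = 3
  seg 8: (15.317,-34.773) -> (17.647,-43.467), length = 9
  seg 9: (17.647,-43.467) -> (18.423,-46.364), length = 3
  seg 10: (18.423,-46.364) -> (19.976,-52.16), length = 6
  seg 11: (19.976,-52.16) -> (12.182,-56.66), length = 9
  seg 12: (12.182,-56.66) -> (9.584,-58.16), length = 3
  seg 13: (9.584,-58.16) -> (1.79,-62.66), length = 9
  seg 14: (1.79,-62.66) -> (-0.808,-64.16), length = 3
  seg 15: (-0.808,-64.16) -> (-8.603,-68.66), length = 9
  seg 16: (-8.603,-68.66) -> (-11.201,-70.16), length = 3
  seg 17: (-11.201,-70.16) -> (-18.995,-74.66), length = 9
  seg 18: (-18.995,-74.66) -> (-21.593,-76.16), length = 3
  seg 19: (-21.593,-76.16) -> (-26.789,-79.16), length = 6
  seg 20: (-26.789,-79.16) -> (-33.153,-72.796), length = 9
  seg 21: (-33.153,-72.796) -> (-35.274,-70.675), length = 3
  seg 22: (-35.274,-70.675) -> (-41.638,-64.311), length = 9
  seg 23: (-41.638,-64.311) -> (-43.76,-62.189), length = 3
  seg 24: (-43.76,-62.189) -> (-50.124,-55.825), length = 9
  seg 25: (-50.124,-55.825) -> (-52.245,-53.704), length = 3
  seg 26: (-52.245,-53.704) -> (-58.609,-47.34), length = 9
  seg 27: (-58.609,-47.34) -> (-60.73,-45.219), length = 3
Total = 162

Answer: 162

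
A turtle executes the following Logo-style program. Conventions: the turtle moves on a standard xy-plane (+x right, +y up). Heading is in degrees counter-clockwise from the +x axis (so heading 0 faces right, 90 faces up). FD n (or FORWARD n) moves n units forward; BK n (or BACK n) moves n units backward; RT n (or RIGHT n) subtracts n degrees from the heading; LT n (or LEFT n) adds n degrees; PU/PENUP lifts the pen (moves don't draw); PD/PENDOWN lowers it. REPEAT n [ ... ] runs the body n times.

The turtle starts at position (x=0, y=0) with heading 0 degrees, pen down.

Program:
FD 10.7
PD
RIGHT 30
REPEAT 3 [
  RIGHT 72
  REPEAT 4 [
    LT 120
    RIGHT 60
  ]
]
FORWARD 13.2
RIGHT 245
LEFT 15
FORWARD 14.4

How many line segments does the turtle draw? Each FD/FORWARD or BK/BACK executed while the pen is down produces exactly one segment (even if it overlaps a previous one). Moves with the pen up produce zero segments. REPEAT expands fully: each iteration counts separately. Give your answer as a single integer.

Answer: 3

Derivation:
Executing turtle program step by step:
Start: pos=(0,0), heading=0, pen down
FD 10.7: (0,0) -> (10.7,0) [heading=0, draw]
PD: pen down
RT 30: heading 0 -> 330
REPEAT 3 [
  -- iteration 1/3 --
  RT 72: heading 330 -> 258
  REPEAT 4 [
    -- iteration 1/4 --
    LT 120: heading 258 -> 18
    RT 60: heading 18 -> 318
    -- iteration 2/4 --
    LT 120: heading 318 -> 78
    RT 60: heading 78 -> 18
    -- iteration 3/4 --
    LT 120: heading 18 -> 138
    RT 60: heading 138 -> 78
    -- iteration 4/4 --
    LT 120: heading 78 -> 198
    RT 60: heading 198 -> 138
  ]
  -- iteration 2/3 --
  RT 72: heading 138 -> 66
  REPEAT 4 [
    -- iteration 1/4 --
    LT 120: heading 66 -> 186
    RT 60: heading 186 -> 126
    -- iteration 2/4 --
    LT 120: heading 126 -> 246
    RT 60: heading 246 -> 186
    -- iteration 3/4 --
    LT 120: heading 186 -> 306
    RT 60: heading 306 -> 246
    -- iteration 4/4 --
    LT 120: heading 246 -> 6
    RT 60: heading 6 -> 306
  ]
  -- iteration 3/3 --
  RT 72: heading 306 -> 234
  REPEAT 4 [
    -- iteration 1/4 --
    LT 120: heading 234 -> 354
    RT 60: heading 354 -> 294
    -- iteration 2/4 --
    LT 120: heading 294 -> 54
    RT 60: heading 54 -> 354
    -- iteration 3/4 --
    LT 120: heading 354 -> 114
    RT 60: heading 114 -> 54
    -- iteration 4/4 --
    LT 120: heading 54 -> 174
    RT 60: heading 174 -> 114
  ]
]
FD 13.2: (10.7,0) -> (5.331,12.059) [heading=114, draw]
RT 245: heading 114 -> 229
LT 15: heading 229 -> 244
FD 14.4: (5.331,12.059) -> (-0.981,-0.884) [heading=244, draw]
Final: pos=(-0.981,-0.884), heading=244, 3 segment(s) drawn
Segments drawn: 3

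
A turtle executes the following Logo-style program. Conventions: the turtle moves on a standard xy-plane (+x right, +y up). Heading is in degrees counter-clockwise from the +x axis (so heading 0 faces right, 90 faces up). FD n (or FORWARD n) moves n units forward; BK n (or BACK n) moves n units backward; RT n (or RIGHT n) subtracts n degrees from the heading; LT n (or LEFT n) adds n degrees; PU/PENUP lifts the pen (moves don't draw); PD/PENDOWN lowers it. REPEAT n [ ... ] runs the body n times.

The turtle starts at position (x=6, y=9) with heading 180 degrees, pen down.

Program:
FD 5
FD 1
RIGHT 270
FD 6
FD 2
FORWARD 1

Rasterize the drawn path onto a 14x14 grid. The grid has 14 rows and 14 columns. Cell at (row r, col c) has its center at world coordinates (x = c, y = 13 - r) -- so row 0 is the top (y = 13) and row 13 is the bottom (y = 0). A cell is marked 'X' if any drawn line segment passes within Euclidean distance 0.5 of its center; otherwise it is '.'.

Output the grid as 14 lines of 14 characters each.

Segment 0: (6,9) -> (1,9)
Segment 1: (1,9) -> (0,9)
Segment 2: (0,9) -> (0,3)
Segment 3: (0,3) -> (0,1)
Segment 4: (0,1) -> (0,0)

Answer: ..............
..............
..............
..............
XXXXXXX.......
X.............
X.............
X.............
X.............
X.............
X.............
X.............
X.............
X.............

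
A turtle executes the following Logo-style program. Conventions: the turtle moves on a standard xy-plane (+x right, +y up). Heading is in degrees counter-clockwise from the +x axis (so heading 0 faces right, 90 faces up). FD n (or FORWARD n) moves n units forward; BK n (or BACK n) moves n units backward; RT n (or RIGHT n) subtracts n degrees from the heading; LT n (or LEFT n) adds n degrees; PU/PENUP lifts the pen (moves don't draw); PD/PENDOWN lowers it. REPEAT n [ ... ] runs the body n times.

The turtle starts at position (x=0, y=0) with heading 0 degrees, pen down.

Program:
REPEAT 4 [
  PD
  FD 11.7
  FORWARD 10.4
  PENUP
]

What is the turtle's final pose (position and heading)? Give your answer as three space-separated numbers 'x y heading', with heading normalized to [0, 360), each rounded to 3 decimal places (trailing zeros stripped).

Executing turtle program step by step:
Start: pos=(0,0), heading=0, pen down
REPEAT 4 [
  -- iteration 1/4 --
  PD: pen down
  FD 11.7: (0,0) -> (11.7,0) [heading=0, draw]
  FD 10.4: (11.7,0) -> (22.1,0) [heading=0, draw]
  PU: pen up
  -- iteration 2/4 --
  PD: pen down
  FD 11.7: (22.1,0) -> (33.8,0) [heading=0, draw]
  FD 10.4: (33.8,0) -> (44.2,0) [heading=0, draw]
  PU: pen up
  -- iteration 3/4 --
  PD: pen down
  FD 11.7: (44.2,0) -> (55.9,0) [heading=0, draw]
  FD 10.4: (55.9,0) -> (66.3,0) [heading=0, draw]
  PU: pen up
  -- iteration 4/4 --
  PD: pen down
  FD 11.7: (66.3,0) -> (78,0) [heading=0, draw]
  FD 10.4: (78,0) -> (88.4,0) [heading=0, draw]
  PU: pen up
]
Final: pos=(88.4,0), heading=0, 8 segment(s) drawn

Answer: 88.4 0 0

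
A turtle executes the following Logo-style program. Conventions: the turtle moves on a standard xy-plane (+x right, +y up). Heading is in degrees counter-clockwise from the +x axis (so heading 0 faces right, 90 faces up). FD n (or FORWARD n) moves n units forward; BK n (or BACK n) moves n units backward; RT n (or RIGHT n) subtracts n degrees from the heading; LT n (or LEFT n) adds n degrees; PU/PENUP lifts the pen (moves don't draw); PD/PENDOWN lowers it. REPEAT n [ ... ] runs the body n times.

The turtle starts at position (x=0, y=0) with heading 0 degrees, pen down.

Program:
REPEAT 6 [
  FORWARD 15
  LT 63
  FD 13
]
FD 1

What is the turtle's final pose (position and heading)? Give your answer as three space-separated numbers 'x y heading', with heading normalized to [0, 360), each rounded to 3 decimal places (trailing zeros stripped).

Executing turtle program step by step:
Start: pos=(0,0), heading=0, pen down
REPEAT 6 [
  -- iteration 1/6 --
  FD 15: (0,0) -> (15,0) [heading=0, draw]
  LT 63: heading 0 -> 63
  FD 13: (15,0) -> (20.902,11.583) [heading=63, draw]
  -- iteration 2/6 --
  FD 15: (20.902,11.583) -> (27.712,24.948) [heading=63, draw]
  LT 63: heading 63 -> 126
  FD 13: (27.712,24.948) -> (20.071,35.465) [heading=126, draw]
  -- iteration 3/6 --
  FD 15: (20.071,35.465) -> (11.254,47.601) [heading=126, draw]
  LT 63: heading 126 -> 189
  FD 13: (11.254,47.601) -> (-1.586,45.567) [heading=189, draw]
  -- iteration 4/6 --
  FD 15: (-1.586,45.567) -> (-16.402,43.22) [heading=189, draw]
  LT 63: heading 189 -> 252
  FD 13: (-16.402,43.22) -> (-20.419,30.857) [heading=252, draw]
  -- iteration 5/6 --
  FD 15: (-20.419,30.857) -> (-25.054,16.591) [heading=252, draw]
  LT 63: heading 252 -> 315
  FD 13: (-25.054,16.591) -> (-15.862,7.399) [heading=315, draw]
  -- iteration 6/6 --
  FD 15: (-15.862,7.399) -> (-5.255,-3.208) [heading=315, draw]
  LT 63: heading 315 -> 18
  FD 13: (-5.255,-3.208) -> (7.109,0.809) [heading=18, draw]
]
FD 1: (7.109,0.809) -> (8.06,1.118) [heading=18, draw]
Final: pos=(8.06,1.118), heading=18, 13 segment(s) drawn

Answer: 8.06 1.118 18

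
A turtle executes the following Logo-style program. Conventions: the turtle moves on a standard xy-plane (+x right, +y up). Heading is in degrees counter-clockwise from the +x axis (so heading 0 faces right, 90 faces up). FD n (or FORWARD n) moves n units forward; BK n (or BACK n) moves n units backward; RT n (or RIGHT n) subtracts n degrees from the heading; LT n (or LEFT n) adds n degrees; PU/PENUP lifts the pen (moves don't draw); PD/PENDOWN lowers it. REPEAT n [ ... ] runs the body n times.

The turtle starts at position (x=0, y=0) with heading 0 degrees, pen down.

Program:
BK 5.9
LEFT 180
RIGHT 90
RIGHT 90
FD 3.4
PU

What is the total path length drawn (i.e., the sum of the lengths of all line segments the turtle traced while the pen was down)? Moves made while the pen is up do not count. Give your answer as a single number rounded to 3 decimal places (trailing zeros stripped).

Answer: 9.3

Derivation:
Executing turtle program step by step:
Start: pos=(0,0), heading=0, pen down
BK 5.9: (0,0) -> (-5.9,0) [heading=0, draw]
LT 180: heading 0 -> 180
RT 90: heading 180 -> 90
RT 90: heading 90 -> 0
FD 3.4: (-5.9,0) -> (-2.5,0) [heading=0, draw]
PU: pen up
Final: pos=(-2.5,0), heading=0, 2 segment(s) drawn

Segment lengths:
  seg 1: (0,0) -> (-5.9,0), length = 5.9
  seg 2: (-5.9,0) -> (-2.5,0), length = 3.4
Total = 9.3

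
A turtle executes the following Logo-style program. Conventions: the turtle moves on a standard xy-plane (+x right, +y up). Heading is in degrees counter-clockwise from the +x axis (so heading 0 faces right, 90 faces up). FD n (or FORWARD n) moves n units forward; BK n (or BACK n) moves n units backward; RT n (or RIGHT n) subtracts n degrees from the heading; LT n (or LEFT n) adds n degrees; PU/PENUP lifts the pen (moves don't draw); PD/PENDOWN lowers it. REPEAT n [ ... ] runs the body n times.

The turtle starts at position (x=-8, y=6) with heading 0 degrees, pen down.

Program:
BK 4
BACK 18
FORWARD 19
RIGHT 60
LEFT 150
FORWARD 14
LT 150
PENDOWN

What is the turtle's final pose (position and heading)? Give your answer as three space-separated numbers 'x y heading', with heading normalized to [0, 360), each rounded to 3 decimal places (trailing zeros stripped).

Executing turtle program step by step:
Start: pos=(-8,6), heading=0, pen down
BK 4: (-8,6) -> (-12,6) [heading=0, draw]
BK 18: (-12,6) -> (-30,6) [heading=0, draw]
FD 19: (-30,6) -> (-11,6) [heading=0, draw]
RT 60: heading 0 -> 300
LT 150: heading 300 -> 90
FD 14: (-11,6) -> (-11,20) [heading=90, draw]
LT 150: heading 90 -> 240
PD: pen down
Final: pos=(-11,20), heading=240, 4 segment(s) drawn

Answer: -11 20 240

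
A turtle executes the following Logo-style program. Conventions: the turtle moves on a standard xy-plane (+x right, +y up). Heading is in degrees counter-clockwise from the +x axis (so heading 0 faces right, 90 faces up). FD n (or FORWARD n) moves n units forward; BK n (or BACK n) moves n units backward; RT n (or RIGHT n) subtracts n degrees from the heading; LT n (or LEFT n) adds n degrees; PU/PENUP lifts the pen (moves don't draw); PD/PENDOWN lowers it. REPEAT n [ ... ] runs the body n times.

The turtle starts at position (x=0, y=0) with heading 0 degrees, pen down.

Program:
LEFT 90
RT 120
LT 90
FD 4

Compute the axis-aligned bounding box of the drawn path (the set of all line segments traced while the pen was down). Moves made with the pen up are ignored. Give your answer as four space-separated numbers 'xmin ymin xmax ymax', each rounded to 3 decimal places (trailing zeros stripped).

Executing turtle program step by step:
Start: pos=(0,0), heading=0, pen down
LT 90: heading 0 -> 90
RT 120: heading 90 -> 330
LT 90: heading 330 -> 60
FD 4: (0,0) -> (2,3.464) [heading=60, draw]
Final: pos=(2,3.464), heading=60, 1 segment(s) drawn

Segment endpoints: x in {0, 2}, y in {0, 3.464}
xmin=0, ymin=0, xmax=2, ymax=3.464

Answer: 0 0 2 3.464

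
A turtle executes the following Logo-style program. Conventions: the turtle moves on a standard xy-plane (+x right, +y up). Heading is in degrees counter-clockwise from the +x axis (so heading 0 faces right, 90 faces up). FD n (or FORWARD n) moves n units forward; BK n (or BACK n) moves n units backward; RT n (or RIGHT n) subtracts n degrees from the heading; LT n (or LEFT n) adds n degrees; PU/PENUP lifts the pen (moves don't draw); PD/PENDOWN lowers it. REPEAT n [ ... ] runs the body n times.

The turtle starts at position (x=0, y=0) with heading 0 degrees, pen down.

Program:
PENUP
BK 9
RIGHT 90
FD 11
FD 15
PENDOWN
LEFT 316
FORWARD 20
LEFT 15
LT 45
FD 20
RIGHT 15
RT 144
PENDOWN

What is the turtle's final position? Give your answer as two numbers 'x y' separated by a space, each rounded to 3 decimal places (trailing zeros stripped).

Answer: -17.38 -59.612

Derivation:
Executing turtle program step by step:
Start: pos=(0,0), heading=0, pen down
PU: pen up
BK 9: (0,0) -> (-9,0) [heading=0, move]
RT 90: heading 0 -> 270
FD 11: (-9,0) -> (-9,-11) [heading=270, move]
FD 15: (-9,-11) -> (-9,-26) [heading=270, move]
PD: pen down
LT 316: heading 270 -> 226
FD 20: (-9,-26) -> (-22.893,-40.387) [heading=226, draw]
LT 15: heading 226 -> 241
LT 45: heading 241 -> 286
FD 20: (-22.893,-40.387) -> (-17.38,-59.612) [heading=286, draw]
RT 15: heading 286 -> 271
RT 144: heading 271 -> 127
PD: pen down
Final: pos=(-17.38,-59.612), heading=127, 2 segment(s) drawn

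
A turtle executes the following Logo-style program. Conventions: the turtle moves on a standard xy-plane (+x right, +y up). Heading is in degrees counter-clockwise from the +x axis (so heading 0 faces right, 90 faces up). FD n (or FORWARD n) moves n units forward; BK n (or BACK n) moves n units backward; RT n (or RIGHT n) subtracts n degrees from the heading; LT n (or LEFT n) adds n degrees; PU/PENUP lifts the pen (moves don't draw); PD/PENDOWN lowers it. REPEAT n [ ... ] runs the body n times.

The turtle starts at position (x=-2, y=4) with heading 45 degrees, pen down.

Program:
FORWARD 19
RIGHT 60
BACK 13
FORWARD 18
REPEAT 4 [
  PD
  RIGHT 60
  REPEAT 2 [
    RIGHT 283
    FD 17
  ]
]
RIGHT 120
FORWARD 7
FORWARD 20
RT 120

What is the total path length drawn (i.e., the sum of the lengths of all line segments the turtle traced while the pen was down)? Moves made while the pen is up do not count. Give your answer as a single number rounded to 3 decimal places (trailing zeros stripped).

Executing turtle program step by step:
Start: pos=(-2,4), heading=45, pen down
FD 19: (-2,4) -> (11.435,17.435) [heading=45, draw]
RT 60: heading 45 -> 345
BK 13: (11.435,17.435) -> (-1.122,20.8) [heading=345, draw]
FD 18: (-1.122,20.8) -> (16.265,16.141) [heading=345, draw]
REPEAT 4 [
  -- iteration 1/4 --
  PD: pen down
  RT 60: heading 345 -> 285
  REPEAT 2 [
    -- iteration 1/2 --
    RT 283: heading 285 -> 2
    FD 17: (16.265,16.141) -> (33.254,16.734) [heading=2, draw]
    -- iteration 2/2 --
    RT 283: heading 2 -> 79
    FD 17: (33.254,16.734) -> (36.498,33.422) [heading=79, draw]
  ]
  -- iteration 2/4 --
  PD: pen down
  RT 60: heading 79 -> 19
  REPEAT 2 [
    -- iteration 1/2 --
    RT 283: heading 19 -> 96
    FD 17: (36.498,33.422) -> (34.721,50.329) [heading=96, draw]
    -- iteration 2/2 --
    RT 283: heading 96 -> 173
    FD 17: (34.721,50.329) -> (17.848,52.401) [heading=173, draw]
  ]
  -- iteration 3/4 --
  PD: pen down
  RT 60: heading 173 -> 113
  REPEAT 2 [
    -- iteration 1/2 --
    RT 283: heading 113 -> 190
    FD 17: (17.848,52.401) -> (1.106,49.449) [heading=190, draw]
    -- iteration 2/2 --
    RT 283: heading 190 -> 267
    FD 17: (1.106,49.449) -> (0.216,32.472) [heading=267, draw]
  ]
  -- iteration 4/4 --
  PD: pen down
  RT 60: heading 267 -> 207
  REPEAT 2 [
    -- iteration 1/2 --
    RT 283: heading 207 -> 284
    FD 17: (0.216,32.472) -> (4.329,15.977) [heading=284, draw]
    -- iteration 2/2 --
    RT 283: heading 284 -> 1
    FD 17: (4.329,15.977) -> (21.326,16.273) [heading=1, draw]
  ]
]
RT 120: heading 1 -> 241
FD 7: (21.326,16.273) -> (17.933,10.151) [heading=241, draw]
FD 20: (17.933,10.151) -> (8.237,-7.341) [heading=241, draw]
RT 120: heading 241 -> 121
Final: pos=(8.237,-7.341), heading=121, 13 segment(s) drawn

Segment lengths:
  seg 1: (-2,4) -> (11.435,17.435), length = 19
  seg 2: (11.435,17.435) -> (-1.122,20.8), length = 13
  seg 3: (-1.122,20.8) -> (16.265,16.141), length = 18
  seg 4: (16.265,16.141) -> (33.254,16.734), length = 17
  seg 5: (33.254,16.734) -> (36.498,33.422), length = 17
  seg 6: (36.498,33.422) -> (34.721,50.329), length = 17
  seg 7: (34.721,50.329) -> (17.848,52.401), length = 17
  seg 8: (17.848,52.401) -> (1.106,49.449), length = 17
  seg 9: (1.106,49.449) -> (0.216,32.472), length = 17
  seg 10: (0.216,32.472) -> (4.329,15.977), length = 17
  seg 11: (4.329,15.977) -> (21.326,16.273), length = 17
  seg 12: (21.326,16.273) -> (17.933,10.151), length = 7
  seg 13: (17.933,10.151) -> (8.237,-7.341), length = 20
Total = 213

Answer: 213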